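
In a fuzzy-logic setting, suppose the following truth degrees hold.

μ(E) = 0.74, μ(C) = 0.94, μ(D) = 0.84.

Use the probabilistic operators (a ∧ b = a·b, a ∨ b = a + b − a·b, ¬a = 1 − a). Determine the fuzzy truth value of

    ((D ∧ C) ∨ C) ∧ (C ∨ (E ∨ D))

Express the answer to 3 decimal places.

0.985

D ∧ C = a·b on (0.8400, 0.9400) = 0.7896
(D ∧ C) ∨ C = a + b − a·b on (0.7896, 0.9400) = 0.9874
E ∨ D = a + b − a·b on (0.7400, 0.8400) = 0.9584
C ∨ (E ∨ D) = a + b − a·b on (0.9400, 0.9584) = 0.9975
((D ∧ C) ∨ C) ∧ (C ∨ (E ∨ D)) = a·b on (0.9874, 0.9975) = 0.9849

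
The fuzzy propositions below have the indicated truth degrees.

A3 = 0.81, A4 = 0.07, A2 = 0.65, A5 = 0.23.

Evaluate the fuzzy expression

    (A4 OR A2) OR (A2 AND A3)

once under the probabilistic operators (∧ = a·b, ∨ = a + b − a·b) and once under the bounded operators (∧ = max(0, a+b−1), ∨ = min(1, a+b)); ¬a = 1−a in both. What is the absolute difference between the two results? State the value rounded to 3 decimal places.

Under probabilistic:
  A4 OR A2 = a + b − a·b on (0.0700, 0.6500) = 0.6745
  A2 AND A3 = a·b on (0.6500, 0.8100) = 0.5265
  (A4 OR A2) OR (A2 AND A3) = a + b − a·b on (0.6745, 0.5265) = 0.8459
  → value = 0.8459
Under bounded:
  A4 OR A2 = min(1, a+b) on (0.07, 0.65) = 0.72
  A2 AND A3 = max(0, a+b−1) on (0.65, 0.81) = 0.46
  (A4 OR A2) OR (A2 AND A3) = min(1, a+b) on (0.72, 0.46) = 1.00
  → value = 1.0000
|0.8459 − 1.0000| = 0.154

0.154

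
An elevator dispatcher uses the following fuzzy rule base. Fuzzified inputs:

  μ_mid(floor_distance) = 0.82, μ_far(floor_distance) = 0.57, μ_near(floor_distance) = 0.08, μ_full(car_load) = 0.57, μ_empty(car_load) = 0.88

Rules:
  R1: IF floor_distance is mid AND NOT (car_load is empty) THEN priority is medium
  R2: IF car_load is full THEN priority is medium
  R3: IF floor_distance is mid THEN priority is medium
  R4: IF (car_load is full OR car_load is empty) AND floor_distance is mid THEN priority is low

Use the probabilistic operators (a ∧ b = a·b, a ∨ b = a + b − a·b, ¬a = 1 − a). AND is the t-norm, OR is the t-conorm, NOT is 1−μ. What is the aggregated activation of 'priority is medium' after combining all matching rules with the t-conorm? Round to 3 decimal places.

R1: mid=0.82, ¬empty=1−0.88=0.12; AND[a·b] → w = 0.0984
R2: full=0.57 → w = 0.5700
R3: mid=0.82 → w = 0.8200
R4: (full=0.57 OR empty=0.88) = 0.9484; AND[a·b] with mid=0.82 → w = 0.7777
Rules with consequent 'medium': {R1, R2, R3} → strengths 0.0984, 0.5700, 0.8200
Aggregate via t-conorm [a + b − a·b]: 0.9302

0.930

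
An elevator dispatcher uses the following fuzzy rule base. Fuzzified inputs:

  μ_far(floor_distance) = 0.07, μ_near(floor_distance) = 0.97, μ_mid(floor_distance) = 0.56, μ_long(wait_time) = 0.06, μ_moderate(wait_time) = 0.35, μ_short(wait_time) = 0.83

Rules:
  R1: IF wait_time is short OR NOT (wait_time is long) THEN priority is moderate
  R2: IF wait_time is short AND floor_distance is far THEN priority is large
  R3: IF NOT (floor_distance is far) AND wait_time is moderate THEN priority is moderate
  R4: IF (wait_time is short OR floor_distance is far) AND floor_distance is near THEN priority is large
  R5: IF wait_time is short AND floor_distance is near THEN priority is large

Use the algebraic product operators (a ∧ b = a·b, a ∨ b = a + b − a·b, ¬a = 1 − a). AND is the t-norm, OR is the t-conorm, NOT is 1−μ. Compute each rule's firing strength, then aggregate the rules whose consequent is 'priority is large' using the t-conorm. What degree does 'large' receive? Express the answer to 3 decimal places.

R1: short=0.83, ¬long=1−0.06=0.94; OR[a + b − a·b] → w = 0.9898
R2: short=0.83, far=0.07; AND[a·b] → w = 0.0581
R3: ¬far=1−0.07=0.93, moderate=0.35; AND[a·b] → w = 0.3255
R4: (short=0.83 OR far=0.07) = 0.8419; AND[a·b] with near=0.97 → w = 0.8166
R5: short=0.83, near=0.97; AND[a·b] → w = 0.8051
Rules with consequent 'large': {R2, R4, R5} → strengths 0.0581, 0.8166, 0.8051
Aggregate via t-conorm [a + b − a·b]: 0.9663

0.966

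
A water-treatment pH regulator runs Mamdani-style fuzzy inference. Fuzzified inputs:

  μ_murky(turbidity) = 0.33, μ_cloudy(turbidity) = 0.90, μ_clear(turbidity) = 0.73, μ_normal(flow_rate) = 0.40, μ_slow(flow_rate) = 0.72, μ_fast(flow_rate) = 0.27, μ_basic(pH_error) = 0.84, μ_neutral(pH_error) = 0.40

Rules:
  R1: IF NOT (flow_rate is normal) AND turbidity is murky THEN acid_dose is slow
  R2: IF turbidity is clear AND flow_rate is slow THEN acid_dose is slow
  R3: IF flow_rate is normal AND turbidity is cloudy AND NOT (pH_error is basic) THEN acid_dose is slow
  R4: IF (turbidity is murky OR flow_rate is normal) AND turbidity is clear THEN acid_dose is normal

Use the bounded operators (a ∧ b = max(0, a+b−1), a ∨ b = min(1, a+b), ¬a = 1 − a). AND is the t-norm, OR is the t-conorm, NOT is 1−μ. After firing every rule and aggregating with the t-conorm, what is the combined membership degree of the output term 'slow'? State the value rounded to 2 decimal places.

0.45

R1: ¬normal=1−0.40=0.60, murky=0.33; AND[max(0, a+b−1)] → w = 0.00
R2: clear=0.73, slow=0.72; AND[max(0, a+b−1)] → w = 0.45
R3: normal=0.40, cloudy=0.90, ¬basic=1−0.84=0.16; AND[max(0, a+b−1)] → w = 0.00
R4: (murky=0.33 OR normal=0.40) = 0.73; AND[max(0, a+b−1)] with clear=0.73 → w = 0.46
Rules with consequent 'slow': {R1, R2, R3} → strengths 0.00, 0.45, 0.00
Aggregate via t-conorm [min(1, a+b)]: 0.45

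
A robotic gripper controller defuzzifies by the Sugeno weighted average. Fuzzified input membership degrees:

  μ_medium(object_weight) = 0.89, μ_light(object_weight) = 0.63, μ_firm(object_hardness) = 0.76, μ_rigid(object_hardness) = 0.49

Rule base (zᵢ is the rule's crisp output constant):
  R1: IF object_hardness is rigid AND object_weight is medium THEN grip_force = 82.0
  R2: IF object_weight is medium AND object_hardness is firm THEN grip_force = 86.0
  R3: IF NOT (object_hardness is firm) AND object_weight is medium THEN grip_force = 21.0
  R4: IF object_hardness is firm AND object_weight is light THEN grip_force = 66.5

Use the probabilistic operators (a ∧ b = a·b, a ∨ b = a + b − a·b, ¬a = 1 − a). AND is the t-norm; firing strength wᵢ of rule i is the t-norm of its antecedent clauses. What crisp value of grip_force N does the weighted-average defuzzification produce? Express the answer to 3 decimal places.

R1 (z=82.0): rigid=0.49, medium=0.89; AND[a·b] → w = 0.4361
R2 (z=86.0): medium=0.89, firm=0.76; AND[a·b] → w = 0.6764
R3 (z=21.0): ¬firm=1−0.76=0.24, medium=0.89; AND[a·b] → w = 0.2136
R4 (z=66.5): firm=0.76, light=0.63; AND[a·b] → w = 0.4788
Weighted average = (0.4361·82.0 + 0.6764·86.0 + 0.2136·21.0 + 0.4788·66.5) / (0.4361 + 0.6764 + 0.2136 + 0.4788)
  = 130.2564 / 1.8049 = 72.168

72.168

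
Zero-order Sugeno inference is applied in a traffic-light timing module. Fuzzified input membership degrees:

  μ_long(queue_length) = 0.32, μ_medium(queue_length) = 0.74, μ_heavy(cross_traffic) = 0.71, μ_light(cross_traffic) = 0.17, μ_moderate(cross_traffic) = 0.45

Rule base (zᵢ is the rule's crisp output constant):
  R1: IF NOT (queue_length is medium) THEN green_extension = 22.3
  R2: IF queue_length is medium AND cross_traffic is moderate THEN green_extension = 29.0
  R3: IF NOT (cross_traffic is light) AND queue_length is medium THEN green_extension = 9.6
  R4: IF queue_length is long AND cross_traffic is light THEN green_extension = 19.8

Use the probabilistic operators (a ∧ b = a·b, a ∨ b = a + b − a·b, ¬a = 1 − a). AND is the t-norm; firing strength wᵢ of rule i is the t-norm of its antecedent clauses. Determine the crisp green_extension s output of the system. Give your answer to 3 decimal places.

R1 (z=22.3): ¬medium=1−0.74=0.26 → w = 0.2600
R2 (z=29.0): medium=0.74, moderate=0.45; AND[a·b] → w = 0.3330
R3 (z=9.6): ¬light=1−0.17=0.83, medium=0.74; AND[a·b] → w = 0.6142
R4 (z=19.8): long=0.32, light=0.17; AND[a·b] → w = 0.0544
Weighted average = (0.2600·22.3 + 0.3330·29.0 + 0.6142·9.6 + 0.0544·19.8) / (0.2600 + 0.3330 + 0.6142 + 0.0544)
  = 22.4284 / 1.2616 = 17.778

17.778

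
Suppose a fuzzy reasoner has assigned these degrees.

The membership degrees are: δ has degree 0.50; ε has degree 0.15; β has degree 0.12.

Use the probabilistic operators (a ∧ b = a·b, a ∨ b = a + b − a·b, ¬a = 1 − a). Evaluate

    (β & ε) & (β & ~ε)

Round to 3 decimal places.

β & ε = a·b on (0.1200, 0.1500) = 0.0180
~ε = 1 − 0.1500 = 0.8500
β & ~ε = a·b on (0.1200, 0.8500) = 0.1020
(β & ε) & (β & ~ε) = a·b on (0.0180, 0.1020) = 0.0018

0.002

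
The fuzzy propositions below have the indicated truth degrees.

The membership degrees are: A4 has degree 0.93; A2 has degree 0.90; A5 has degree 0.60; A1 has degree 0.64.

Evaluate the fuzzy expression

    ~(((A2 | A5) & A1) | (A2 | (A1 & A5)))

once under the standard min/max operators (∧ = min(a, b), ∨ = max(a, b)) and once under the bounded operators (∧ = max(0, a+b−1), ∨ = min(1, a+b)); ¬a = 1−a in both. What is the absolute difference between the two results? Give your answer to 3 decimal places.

0.100

Under standard min/max:
  A2 | A5 = max(a, b) on (0.90, 0.60) = 0.90
  (A2 | A5) & A1 = min(a, b) on (0.90, 0.64) = 0.64
  A1 & A5 = min(a, b) on (0.64, 0.60) = 0.60
  A2 | (A1 & A5) = max(a, b) on (0.90, 0.60) = 0.90
  ((A2 | A5) & A1) | (A2 | (A1 & A5)) = max(a, b) on (0.64, 0.90) = 0.90
  ~(((A2 | A5) & A1) | (A2 | (A1 & A5))) = 1 − 0.90 = 0.10
  → value = 0.1000
Under bounded:
  A2 | A5 = min(1, a+b) on (0.90, 0.60) = 1.00
  (A2 | A5) & A1 = max(0, a+b−1) on (1.00, 0.64) = 0.64
  A1 & A5 = max(0, a+b−1) on (0.64, 0.60) = 0.24
  A2 | (A1 & A5) = min(1, a+b) on (0.90, 0.24) = 1.00
  ((A2 | A5) & A1) | (A2 | (A1 & A5)) = min(1, a+b) on (0.64, 1.00) = 1.00
  ~(((A2 | A5) & A1) | (A2 | (A1 & A5))) = 1 − 1.00 = 0.00
  → value = 0.0000
|0.1000 − 0.0000| = 0.100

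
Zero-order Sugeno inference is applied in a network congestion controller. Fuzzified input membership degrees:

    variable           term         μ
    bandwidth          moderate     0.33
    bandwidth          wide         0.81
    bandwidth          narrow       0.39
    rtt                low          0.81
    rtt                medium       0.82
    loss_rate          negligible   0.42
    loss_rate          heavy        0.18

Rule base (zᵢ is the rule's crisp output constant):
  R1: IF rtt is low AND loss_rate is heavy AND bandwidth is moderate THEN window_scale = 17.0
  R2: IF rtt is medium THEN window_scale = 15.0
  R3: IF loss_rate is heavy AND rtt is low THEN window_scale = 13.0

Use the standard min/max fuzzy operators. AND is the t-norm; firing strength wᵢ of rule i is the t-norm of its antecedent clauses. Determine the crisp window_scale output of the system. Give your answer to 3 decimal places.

R1 (z=17.0): low=0.81, heavy=0.18, moderate=0.33; AND[min(a, b)] → w = 0.18
R2 (z=15.0): medium=0.82 → w = 0.82
R3 (z=13.0): heavy=0.18, low=0.81; AND[min(a, b)] → w = 0.18
Weighted average = (0.18·17.0 + 0.82·15.0 + 0.18·13.0) / (0.18 + 0.82 + 0.18)
  = 17.7000 / 1.1800 = 15.000

15.000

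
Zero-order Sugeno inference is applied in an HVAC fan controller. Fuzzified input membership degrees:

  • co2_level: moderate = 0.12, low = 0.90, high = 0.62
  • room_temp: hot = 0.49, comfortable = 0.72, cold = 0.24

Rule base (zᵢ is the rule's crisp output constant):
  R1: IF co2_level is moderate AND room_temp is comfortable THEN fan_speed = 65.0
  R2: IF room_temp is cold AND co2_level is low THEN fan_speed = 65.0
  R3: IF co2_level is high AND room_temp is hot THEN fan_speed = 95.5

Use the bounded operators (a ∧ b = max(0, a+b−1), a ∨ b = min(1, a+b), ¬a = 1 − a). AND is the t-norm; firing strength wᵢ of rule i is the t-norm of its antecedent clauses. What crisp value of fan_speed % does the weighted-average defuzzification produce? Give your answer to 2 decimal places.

R1 (z=65.0): moderate=0.12, comfortable=0.72; AND[max(0, a+b−1)] → w = 0.00
R2 (z=65.0): cold=0.24, low=0.90; AND[max(0, a+b−1)] → w = 0.14
R3 (z=95.5): high=0.62, hot=0.49; AND[max(0, a+b−1)] → w = 0.11
Weighted average = (0.00·65.0 + 0.14·65.0 + 0.11·95.5) / (0.00 + 0.14 + 0.11)
  = 19.6050 / 0.2500 = 78.42

78.42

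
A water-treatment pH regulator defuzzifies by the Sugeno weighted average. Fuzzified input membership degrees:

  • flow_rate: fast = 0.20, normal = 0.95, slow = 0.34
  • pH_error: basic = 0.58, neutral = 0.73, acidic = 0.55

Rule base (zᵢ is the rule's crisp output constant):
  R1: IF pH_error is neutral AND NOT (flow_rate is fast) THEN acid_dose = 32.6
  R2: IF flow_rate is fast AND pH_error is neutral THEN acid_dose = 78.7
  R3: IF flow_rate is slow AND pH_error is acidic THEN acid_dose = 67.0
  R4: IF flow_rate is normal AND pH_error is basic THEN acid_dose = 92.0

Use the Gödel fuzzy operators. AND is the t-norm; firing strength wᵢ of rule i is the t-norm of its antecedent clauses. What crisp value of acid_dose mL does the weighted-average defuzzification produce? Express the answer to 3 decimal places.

62.529

R1 (z=32.6): neutral=0.73, ¬fast=1−0.20=0.80; AND[min(a, b)] → w = 0.73
R2 (z=78.7): fast=0.20, neutral=0.73; AND[min(a, b)] → w = 0.20
R3 (z=67.0): slow=0.34, acidic=0.55; AND[min(a, b)] → w = 0.34
R4 (z=92.0): normal=0.95, basic=0.58; AND[min(a, b)] → w = 0.58
Weighted average = (0.73·32.6 + 0.20·78.7 + 0.34·67.0 + 0.58·92.0) / (0.73 + 0.20 + 0.34 + 0.58)
  = 115.6780 / 1.8500 = 62.529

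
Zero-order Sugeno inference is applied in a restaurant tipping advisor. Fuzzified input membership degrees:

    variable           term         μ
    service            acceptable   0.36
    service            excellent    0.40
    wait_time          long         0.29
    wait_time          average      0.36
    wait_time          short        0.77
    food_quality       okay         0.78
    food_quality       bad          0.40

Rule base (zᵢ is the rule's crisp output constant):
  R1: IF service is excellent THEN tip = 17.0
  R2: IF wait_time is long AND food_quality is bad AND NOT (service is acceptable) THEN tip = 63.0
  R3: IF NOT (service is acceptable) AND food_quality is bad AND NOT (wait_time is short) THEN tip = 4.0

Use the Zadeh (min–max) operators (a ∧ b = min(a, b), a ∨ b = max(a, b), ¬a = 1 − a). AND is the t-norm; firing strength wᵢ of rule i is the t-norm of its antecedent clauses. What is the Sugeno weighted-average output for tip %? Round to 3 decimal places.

R1 (z=17.0): excellent=0.40 → w = 0.40
R2 (z=63.0): long=0.29, bad=0.40, ¬acceptable=1−0.36=0.64; AND[min(a, b)] → w = 0.29
R3 (z=4.0): ¬acceptable=1−0.36=0.64, bad=0.40, ¬short=1−0.77=0.23; AND[min(a, b)] → w = 0.23
Weighted average = (0.40·17.0 + 0.29·63.0 + 0.23·4.0) / (0.40 + 0.29 + 0.23)
  = 25.9900 / 0.9200 = 28.250

28.250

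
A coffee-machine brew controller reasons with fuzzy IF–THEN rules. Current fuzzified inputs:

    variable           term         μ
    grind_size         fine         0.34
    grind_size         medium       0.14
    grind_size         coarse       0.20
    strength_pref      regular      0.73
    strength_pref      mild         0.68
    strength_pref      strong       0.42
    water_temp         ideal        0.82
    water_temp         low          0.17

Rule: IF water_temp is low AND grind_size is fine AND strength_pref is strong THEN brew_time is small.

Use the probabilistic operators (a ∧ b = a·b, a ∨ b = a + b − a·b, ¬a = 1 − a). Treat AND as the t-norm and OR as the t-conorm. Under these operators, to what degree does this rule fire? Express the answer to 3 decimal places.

0.024

firing strength: low=0.17, fine=0.34, strong=0.42; AND[a·b] → w = 0.0243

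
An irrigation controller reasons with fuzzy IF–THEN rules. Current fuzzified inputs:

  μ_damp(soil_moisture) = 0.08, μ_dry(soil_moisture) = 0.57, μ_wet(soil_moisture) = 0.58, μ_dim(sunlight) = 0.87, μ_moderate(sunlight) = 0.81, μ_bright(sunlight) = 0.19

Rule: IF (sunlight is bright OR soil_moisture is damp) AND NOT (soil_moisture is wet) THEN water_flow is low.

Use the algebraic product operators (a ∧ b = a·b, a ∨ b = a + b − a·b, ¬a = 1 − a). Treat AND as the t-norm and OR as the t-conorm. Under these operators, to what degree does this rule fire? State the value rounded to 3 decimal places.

0.107

firing strength: (bright=0.19 OR damp=0.08) = 0.2548; AND[a·b] with ¬wet=1−0.58=0.42 → w = 0.1070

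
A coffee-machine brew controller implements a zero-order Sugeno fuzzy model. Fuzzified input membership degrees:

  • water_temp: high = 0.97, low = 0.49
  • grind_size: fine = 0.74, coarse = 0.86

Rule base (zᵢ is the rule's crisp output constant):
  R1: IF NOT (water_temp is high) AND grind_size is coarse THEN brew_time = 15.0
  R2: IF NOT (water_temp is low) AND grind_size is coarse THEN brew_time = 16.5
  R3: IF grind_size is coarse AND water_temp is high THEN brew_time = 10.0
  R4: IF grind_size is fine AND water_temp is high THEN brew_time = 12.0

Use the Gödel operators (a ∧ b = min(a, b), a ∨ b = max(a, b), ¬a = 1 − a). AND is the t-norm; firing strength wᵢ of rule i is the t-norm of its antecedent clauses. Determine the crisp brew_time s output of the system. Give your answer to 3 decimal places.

12.311

R1 (z=15.0): ¬high=1−0.97=0.03, coarse=0.86; AND[min(a, b)] → w = 0.03
R2 (z=16.5): ¬low=1−0.49=0.51, coarse=0.86; AND[min(a, b)] → w = 0.51
R3 (z=10.0): coarse=0.86, high=0.97; AND[min(a, b)] → w = 0.86
R4 (z=12.0): fine=0.74, high=0.97; AND[min(a, b)] → w = 0.74
Weighted average = (0.03·15.0 + 0.51·16.5 + 0.86·10.0 + 0.74·12.0) / (0.03 + 0.51 + 0.86 + 0.74)
  = 26.3450 / 2.1400 = 12.311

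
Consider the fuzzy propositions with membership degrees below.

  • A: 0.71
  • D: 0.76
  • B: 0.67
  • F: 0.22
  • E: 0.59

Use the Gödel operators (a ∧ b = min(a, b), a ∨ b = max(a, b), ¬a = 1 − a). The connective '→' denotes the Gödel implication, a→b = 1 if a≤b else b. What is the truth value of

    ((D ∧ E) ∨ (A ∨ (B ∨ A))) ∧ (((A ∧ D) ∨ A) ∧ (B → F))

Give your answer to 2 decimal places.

0.22

D ∧ E = min(a, b) on (0.76, 0.59) = 0.59
B ∨ A = max(a, b) on (0.67, 0.71) = 0.71
A ∨ (B ∨ A) = max(a, b) on (0.71, 0.71) = 0.71
(D ∧ E) ∨ (A ∨ (B ∨ A)) = max(a, b) on (0.59, 0.71) = 0.71
A ∧ D = min(a, b) on (0.71, 0.76) = 0.71
(A ∧ D) ∨ A = max(a, b) on (0.71, 0.71) = 0.71
B → F  [Gödel: 1 if a≤b else b] with a=0.67, b=0.22 → 0.22
((A ∧ D) ∨ A) ∧ (B → F) = min(a, b) on (0.71, 0.22) = 0.22
((D ∧ E) ∨ (A ∨ (B ∨ A))) ∧ (((A ∧ D) ∨ A) ∧ (B → F)) = min(a, b) on (0.71, 0.22) = 0.22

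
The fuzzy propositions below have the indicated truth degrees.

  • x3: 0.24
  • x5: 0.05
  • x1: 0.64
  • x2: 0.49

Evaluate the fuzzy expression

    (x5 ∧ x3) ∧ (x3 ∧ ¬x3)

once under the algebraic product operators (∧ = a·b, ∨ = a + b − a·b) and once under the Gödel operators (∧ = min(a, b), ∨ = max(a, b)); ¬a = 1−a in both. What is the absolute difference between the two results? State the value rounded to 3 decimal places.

0.048

Under algebraic product:
  x5 ∧ x3 = a·b on (0.0500, 0.2400) = 0.0120
  ¬x3 = 1 − 0.2400 = 0.7600
  x3 ∧ ¬x3 = a·b on (0.2400, 0.7600) = 0.1824
  (x5 ∧ x3) ∧ (x3 ∧ ¬x3) = a·b on (0.0120, 0.1824) = 0.0022
  → value = 0.0022
Under Gödel:
  x5 ∧ x3 = min(a, b) on (0.05, 0.24) = 0.05
  ¬x3 = 1 − 0.24 = 0.76
  x3 ∧ ¬x3 = min(a, b) on (0.24, 0.76) = 0.24
  (x5 ∧ x3) ∧ (x3 ∧ ¬x3) = min(a, b) on (0.05, 0.24) = 0.05
  → value = 0.0500
|0.0022 − 0.0500| = 0.048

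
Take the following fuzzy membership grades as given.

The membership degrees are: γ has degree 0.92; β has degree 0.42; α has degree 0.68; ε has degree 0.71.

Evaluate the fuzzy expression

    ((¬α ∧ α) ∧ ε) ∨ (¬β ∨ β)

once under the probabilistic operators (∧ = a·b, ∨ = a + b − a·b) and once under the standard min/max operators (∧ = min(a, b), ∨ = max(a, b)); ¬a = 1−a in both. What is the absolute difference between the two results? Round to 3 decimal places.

Under probabilistic:
  ¬α = 1 − 0.6800 = 0.3200
  ¬α ∧ α = a·b on (0.3200, 0.6800) = 0.2176
  (¬α ∧ α) ∧ ε = a·b on (0.2176, 0.7100) = 0.1545
  ¬β = 1 − 0.4200 = 0.5800
  ¬β ∨ β = a + b − a·b on (0.5800, 0.4200) = 0.7564
  ((¬α ∧ α) ∧ ε) ∨ (¬β ∨ β) = a + b − a·b on (0.1545, 0.7564) = 0.7940
  → value = 0.7940
Under standard min/max:
  ¬α = 1 − 0.68 = 0.32
  ¬α ∧ α = min(a, b) on (0.32, 0.68) = 0.32
  (¬α ∧ α) ∧ ε = min(a, b) on (0.32, 0.71) = 0.32
  ¬β = 1 − 0.42 = 0.58
  ¬β ∨ β = max(a, b) on (0.58, 0.42) = 0.58
  ((¬α ∧ α) ∧ ε) ∨ (¬β ∨ β) = max(a, b) on (0.32, 0.58) = 0.58
  → value = 0.5800
|0.7940 − 0.5800| = 0.214

0.214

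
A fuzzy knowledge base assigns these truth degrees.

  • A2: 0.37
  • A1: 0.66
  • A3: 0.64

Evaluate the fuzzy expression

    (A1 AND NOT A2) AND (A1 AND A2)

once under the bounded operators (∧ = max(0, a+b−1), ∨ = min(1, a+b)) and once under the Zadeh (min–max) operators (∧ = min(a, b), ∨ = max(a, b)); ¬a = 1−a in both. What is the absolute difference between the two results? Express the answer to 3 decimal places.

Under bounded:
  NOT A2 = 1 − 0.37 = 0.63
  A1 AND NOT A2 = max(0, a+b−1) on (0.66, 0.63) = 0.29
  A1 AND A2 = max(0, a+b−1) on (0.66, 0.37) = 0.03
  (A1 AND NOT A2) AND (A1 AND A2) = max(0, a+b−1) on (0.29, 0.03) = 0.00
  → value = 0.0000
Under Zadeh (min–max):
  NOT A2 = 1 − 0.37 = 0.63
  A1 AND NOT A2 = min(a, b) on (0.66, 0.63) = 0.63
  A1 AND A2 = min(a, b) on (0.66, 0.37) = 0.37
  (A1 AND NOT A2) AND (A1 AND A2) = min(a, b) on (0.63, 0.37) = 0.37
  → value = 0.3700
|0.0000 − 0.3700| = 0.370

0.370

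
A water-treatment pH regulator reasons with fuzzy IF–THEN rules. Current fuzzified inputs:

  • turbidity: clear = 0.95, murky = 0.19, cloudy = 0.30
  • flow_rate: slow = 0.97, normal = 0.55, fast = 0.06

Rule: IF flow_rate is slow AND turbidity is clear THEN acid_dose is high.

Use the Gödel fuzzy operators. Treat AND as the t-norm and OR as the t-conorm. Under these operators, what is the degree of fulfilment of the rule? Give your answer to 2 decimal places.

firing strength: slow=0.97, clear=0.95; AND[min(a, b)] → w = 0.95

0.95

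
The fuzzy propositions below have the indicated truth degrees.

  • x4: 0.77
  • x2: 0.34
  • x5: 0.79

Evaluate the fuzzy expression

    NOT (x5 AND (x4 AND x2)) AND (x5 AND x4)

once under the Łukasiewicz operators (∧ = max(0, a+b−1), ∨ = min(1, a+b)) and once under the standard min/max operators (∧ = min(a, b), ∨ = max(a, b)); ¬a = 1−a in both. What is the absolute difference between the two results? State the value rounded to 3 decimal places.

0.100

Under Łukasiewicz:
  x4 AND x2 = max(0, a+b−1) on (0.77, 0.34) = 0.11
  x5 AND (x4 AND x2) = max(0, a+b−1) on (0.79, 0.11) = 0.00
  NOT (x5 AND (x4 AND x2)) = 1 − 0.00 = 1.00
  x5 AND x4 = max(0, a+b−1) on (0.79, 0.77) = 0.56
  NOT (x5 AND (x4 AND x2)) AND (x5 AND x4) = max(0, a+b−1) on (1.00, 0.56) = 0.56
  → value = 0.5600
Under standard min/max:
  x4 AND x2 = min(a, b) on (0.77, 0.34) = 0.34
  x5 AND (x4 AND x2) = min(a, b) on (0.79, 0.34) = 0.34
  NOT (x5 AND (x4 AND x2)) = 1 − 0.34 = 0.66
  x5 AND x4 = min(a, b) on (0.79, 0.77) = 0.77
  NOT (x5 AND (x4 AND x2)) AND (x5 AND x4) = min(a, b) on (0.66, 0.77) = 0.66
  → value = 0.6600
|0.5600 − 0.6600| = 0.100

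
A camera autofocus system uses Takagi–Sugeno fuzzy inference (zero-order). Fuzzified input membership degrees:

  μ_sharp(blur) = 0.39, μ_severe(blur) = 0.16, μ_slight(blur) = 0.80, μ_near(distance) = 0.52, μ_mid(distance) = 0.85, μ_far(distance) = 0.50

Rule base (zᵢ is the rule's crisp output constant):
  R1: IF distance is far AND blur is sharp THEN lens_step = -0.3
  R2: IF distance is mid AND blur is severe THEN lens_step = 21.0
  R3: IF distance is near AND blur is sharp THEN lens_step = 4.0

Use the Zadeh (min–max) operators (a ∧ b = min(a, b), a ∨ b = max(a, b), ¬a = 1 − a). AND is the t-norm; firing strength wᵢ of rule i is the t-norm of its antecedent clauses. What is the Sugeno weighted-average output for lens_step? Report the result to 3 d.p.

R1 (z=-0.3): far=0.50, sharp=0.39; AND[min(a, b)] → w = 0.39
R2 (z=21.0): mid=0.85, severe=0.16; AND[min(a, b)] → w = 0.16
R3 (z=4.0): near=0.52, sharp=0.39; AND[min(a, b)] → w = 0.39
Weighted average = (0.39·-0.3 + 0.16·21.0 + 0.39·4.0) / (0.39 + 0.16 + 0.39)
  = 4.8030 / 0.9400 = 5.110

5.110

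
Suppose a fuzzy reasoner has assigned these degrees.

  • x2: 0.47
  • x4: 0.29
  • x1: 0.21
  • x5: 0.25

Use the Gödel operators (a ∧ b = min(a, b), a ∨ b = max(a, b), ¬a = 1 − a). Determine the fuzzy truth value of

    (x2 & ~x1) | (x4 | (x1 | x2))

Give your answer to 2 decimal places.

0.47

~x1 = 1 − 0.21 = 0.79
x2 & ~x1 = min(a, b) on (0.47, 0.79) = 0.47
x1 | x2 = max(a, b) on (0.21, 0.47) = 0.47
x4 | (x1 | x2) = max(a, b) on (0.29, 0.47) = 0.47
(x2 & ~x1) | (x4 | (x1 | x2)) = max(a, b) on (0.47, 0.47) = 0.47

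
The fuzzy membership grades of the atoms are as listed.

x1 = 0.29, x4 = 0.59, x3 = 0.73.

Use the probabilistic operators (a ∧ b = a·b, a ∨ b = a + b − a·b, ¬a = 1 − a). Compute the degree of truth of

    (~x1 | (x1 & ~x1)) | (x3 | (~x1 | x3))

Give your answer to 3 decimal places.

0.995

~x1 = 1 − 0.2900 = 0.7100
~x1 = 1 − 0.2900 = 0.7100
x1 & ~x1 = a·b on (0.2900, 0.7100) = 0.2059
~x1 | (x1 & ~x1) = a + b − a·b on (0.7100, 0.2059) = 0.7697
~x1 = 1 − 0.2900 = 0.7100
~x1 | x3 = a + b − a·b on (0.7100, 0.7300) = 0.9217
x3 | (~x1 | x3) = a + b − a·b on (0.7300, 0.9217) = 0.9789
(~x1 | (x1 & ~x1)) | (x3 | (~x1 | x3)) = a + b − a·b on (0.7697, 0.9789) = 0.9951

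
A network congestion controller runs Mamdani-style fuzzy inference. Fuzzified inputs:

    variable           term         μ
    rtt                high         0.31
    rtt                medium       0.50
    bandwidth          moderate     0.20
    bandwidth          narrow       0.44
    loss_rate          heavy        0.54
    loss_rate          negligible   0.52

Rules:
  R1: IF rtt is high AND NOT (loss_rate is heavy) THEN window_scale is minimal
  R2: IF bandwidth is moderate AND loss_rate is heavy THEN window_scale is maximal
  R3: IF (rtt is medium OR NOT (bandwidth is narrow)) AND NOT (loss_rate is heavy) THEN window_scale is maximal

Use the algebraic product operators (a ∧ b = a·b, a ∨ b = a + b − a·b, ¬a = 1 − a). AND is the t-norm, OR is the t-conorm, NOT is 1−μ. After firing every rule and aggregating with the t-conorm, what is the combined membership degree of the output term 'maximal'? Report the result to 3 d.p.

0.428

R1: high=0.31, ¬heavy=1−0.54=0.46; AND[a·b] → w = 0.1426
R2: moderate=0.20, heavy=0.54; AND[a·b] → w = 0.1080
R3: (medium=0.50 OR ¬narrow=1−0.44=0.56) = 0.7800; AND[a·b] with ¬heavy=1−0.54=0.46 → w = 0.3588
Rules with consequent 'maximal': {R2, R3} → strengths 0.1080, 0.3588
Aggregate via t-conorm [a + b − a·b]: 0.4280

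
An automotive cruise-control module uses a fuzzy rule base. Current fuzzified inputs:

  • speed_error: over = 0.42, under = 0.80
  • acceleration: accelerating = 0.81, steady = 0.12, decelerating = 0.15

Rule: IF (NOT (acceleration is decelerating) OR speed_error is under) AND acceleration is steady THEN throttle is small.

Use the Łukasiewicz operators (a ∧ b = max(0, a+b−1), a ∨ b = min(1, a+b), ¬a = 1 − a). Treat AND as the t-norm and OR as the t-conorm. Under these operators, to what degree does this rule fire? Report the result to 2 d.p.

0.12

firing strength: (¬decelerating=1−0.15=0.85 OR under=0.80) = 1.00; AND[max(0, a+b−1)] with steady=0.12 → w = 0.12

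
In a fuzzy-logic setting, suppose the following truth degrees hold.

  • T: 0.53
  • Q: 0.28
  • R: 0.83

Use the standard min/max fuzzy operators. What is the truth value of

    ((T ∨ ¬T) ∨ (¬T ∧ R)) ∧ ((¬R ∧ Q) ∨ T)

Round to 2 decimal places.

¬T = 1 − 0.53 = 0.47
T ∨ ¬T = max(a, b) on (0.53, 0.47) = 0.53
¬T = 1 − 0.53 = 0.47
¬T ∧ R = min(a, b) on (0.47, 0.83) = 0.47
(T ∨ ¬T) ∨ (¬T ∧ R) = max(a, b) on (0.53, 0.47) = 0.53
¬R = 1 − 0.83 = 0.17
¬R ∧ Q = min(a, b) on (0.17, 0.28) = 0.17
(¬R ∧ Q) ∨ T = max(a, b) on (0.17, 0.53) = 0.53
((T ∨ ¬T) ∨ (¬T ∧ R)) ∧ ((¬R ∧ Q) ∨ T) = min(a, b) on (0.53, 0.53) = 0.53

0.53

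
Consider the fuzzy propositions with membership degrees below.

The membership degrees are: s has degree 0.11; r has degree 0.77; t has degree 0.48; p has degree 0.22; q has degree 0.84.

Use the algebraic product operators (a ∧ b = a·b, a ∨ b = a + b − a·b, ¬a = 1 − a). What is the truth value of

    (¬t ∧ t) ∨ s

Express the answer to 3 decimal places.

¬t = 1 − 0.4800 = 0.5200
¬t ∧ t = a·b on (0.5200, 0.4800) = 0.2496
(¬t ∧ t) ∨ s = a + b − a·b on (0.2496, 0.1100) = 0.3321

0.332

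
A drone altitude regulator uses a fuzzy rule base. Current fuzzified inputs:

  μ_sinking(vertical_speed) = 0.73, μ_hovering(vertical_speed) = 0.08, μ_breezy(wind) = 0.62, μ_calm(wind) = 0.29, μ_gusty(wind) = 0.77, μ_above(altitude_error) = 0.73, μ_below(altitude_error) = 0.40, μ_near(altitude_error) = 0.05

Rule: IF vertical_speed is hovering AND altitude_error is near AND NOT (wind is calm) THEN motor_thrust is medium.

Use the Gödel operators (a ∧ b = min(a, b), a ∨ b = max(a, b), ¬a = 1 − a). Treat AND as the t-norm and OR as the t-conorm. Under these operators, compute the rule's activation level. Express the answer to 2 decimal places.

0.05

firing strength: hovering=0.08, near=0.05, ¬calm=1−0.29=0.71; AND[min(a, b)] → w = 0.05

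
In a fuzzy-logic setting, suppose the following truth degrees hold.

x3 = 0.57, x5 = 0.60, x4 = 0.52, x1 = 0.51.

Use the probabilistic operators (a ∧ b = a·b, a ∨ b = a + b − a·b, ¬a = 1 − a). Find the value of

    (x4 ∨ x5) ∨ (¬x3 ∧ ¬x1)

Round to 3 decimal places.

0.848

x4 ∨ x5 = a + b − a·b on (0.5200, 0.6000) = 0.8080
¬x3 = 1 − 0.5700 = 0.4300
¬x1 = 1 − 0.5100 = 0.4900
¬x3 ∧ ¬x1 = a·b on (0.4300, 0.4900) = 0.2107
(x4 ∨ x5) ∨ (¬x3 ∧ ¬x1) = a + b − a·b on (0.8080, 0.2107) = 0.8485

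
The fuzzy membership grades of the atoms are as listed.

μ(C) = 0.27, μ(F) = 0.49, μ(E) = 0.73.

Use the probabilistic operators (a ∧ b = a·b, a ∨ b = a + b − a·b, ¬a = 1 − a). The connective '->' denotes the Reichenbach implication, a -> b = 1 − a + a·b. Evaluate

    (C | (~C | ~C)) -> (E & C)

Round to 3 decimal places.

0.240

~C = 1 − 0.2700 = 0.7300
~C = 1 − 0.2700 = 0.7300
~C | ~C = a + b − a·b on (0.7300, 0.7300) = 0.9271
C | (~C | ~C) = a + b − a·b on (0.2700, 0.9271) = 0.9468
E & C = a·b on (0.7300, 0.2700) = 0.1971
(C | (~C | ~C)) -> (E & C)  [Reichenbach: 1 − a + a·b] with a=0.9468, b=0.1971 → 0.2398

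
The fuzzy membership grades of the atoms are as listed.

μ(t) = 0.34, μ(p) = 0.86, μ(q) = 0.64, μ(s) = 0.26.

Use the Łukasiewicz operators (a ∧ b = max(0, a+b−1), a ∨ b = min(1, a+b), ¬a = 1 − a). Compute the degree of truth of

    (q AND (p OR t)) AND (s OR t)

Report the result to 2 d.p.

0.24

p OR t = min(1, a+b) on (0.86, 0.34) = 1.00
q AND (p OR t) = max(0, a+b−1) on (0.64, 1.00) = 0.64
s OR t = min(1, a+b) on (0.26, 0.34) = 0.60
(q AND (p OR t)) AND (s OR t) = max(0, a+b−1) on (0.64, 0.60) = 0.24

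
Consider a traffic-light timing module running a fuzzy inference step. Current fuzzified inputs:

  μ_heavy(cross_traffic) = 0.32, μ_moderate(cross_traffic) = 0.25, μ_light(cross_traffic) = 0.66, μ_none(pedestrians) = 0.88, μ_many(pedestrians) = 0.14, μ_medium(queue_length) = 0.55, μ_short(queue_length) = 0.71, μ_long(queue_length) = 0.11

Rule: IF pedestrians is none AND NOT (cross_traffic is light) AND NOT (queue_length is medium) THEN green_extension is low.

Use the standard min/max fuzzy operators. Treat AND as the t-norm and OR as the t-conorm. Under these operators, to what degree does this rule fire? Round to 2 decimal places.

0.34

firing strength: none=0.88, ¬light=1−0.66=0.34, ¬medium=1−0.55=0.45; AND[min(a, b)] → w = 0.34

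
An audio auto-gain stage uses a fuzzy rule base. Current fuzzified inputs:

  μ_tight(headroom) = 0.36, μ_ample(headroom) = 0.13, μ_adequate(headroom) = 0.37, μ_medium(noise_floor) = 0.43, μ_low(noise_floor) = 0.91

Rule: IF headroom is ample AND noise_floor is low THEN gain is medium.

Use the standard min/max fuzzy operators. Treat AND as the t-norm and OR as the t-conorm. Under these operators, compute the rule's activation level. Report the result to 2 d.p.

0.13

firing strength: ample=0.13, low=0.91; AND[min(a, b)] → w = 0.13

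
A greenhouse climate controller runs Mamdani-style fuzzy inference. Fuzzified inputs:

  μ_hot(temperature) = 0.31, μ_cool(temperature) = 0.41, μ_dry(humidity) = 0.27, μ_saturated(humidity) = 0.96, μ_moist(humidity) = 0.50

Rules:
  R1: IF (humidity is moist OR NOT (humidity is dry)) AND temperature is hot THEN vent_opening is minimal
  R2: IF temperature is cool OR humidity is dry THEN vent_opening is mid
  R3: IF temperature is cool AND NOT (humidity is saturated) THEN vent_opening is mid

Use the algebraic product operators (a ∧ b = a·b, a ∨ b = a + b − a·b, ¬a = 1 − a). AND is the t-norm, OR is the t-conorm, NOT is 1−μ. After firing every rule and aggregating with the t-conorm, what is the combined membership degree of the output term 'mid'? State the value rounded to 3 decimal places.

R1: (moist=0.50 OR ¬dry=1−0.27=0.73) = 0.8650; AND[a·b] with hot=0.31 → w = 0.2681
R2: cool=0.41, dry=0.27; OR[a + b − a·b] → w = 0.5693
R3: cool=0.41, ¬saturated=1−0.96=0.04; AND[a·b] → w = 0.0164
Rules with consequent 'mid': {R2, R3} → strengths 0.5693, 0.0164
Aggregate via t-conorm [a + b − a·b]: 0.5764

0.576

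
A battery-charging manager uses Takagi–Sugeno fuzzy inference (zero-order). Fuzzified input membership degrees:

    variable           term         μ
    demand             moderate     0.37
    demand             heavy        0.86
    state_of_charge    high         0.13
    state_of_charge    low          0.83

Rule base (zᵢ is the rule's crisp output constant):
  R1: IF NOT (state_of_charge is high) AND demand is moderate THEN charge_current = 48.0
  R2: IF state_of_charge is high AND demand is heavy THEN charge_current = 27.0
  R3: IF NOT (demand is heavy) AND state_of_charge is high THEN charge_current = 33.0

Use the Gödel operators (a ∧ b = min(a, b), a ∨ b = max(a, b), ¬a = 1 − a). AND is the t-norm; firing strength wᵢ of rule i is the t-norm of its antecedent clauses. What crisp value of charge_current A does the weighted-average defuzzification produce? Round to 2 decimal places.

R1 (z=48.0): ¬high=1−0.13=0.87, moderate=0.37; AND[min(a, b)] → w = 0.37
R2 (z=27.0): high=0.13, heavy=0.86; AND[min(a, b)] → w = 0.13
R3 (z=33.0): ¬heavy=1−0.86=0.14, high=0.13; AND[min(a, b)] → w = 0.13
Weighted average = (0.37·48.0 + 0.13·27.0 + 0.13·33.0) / (0.37 + 0.13 + 0.13)
  = 25.5600 / 0.6300 = 40.57

40.57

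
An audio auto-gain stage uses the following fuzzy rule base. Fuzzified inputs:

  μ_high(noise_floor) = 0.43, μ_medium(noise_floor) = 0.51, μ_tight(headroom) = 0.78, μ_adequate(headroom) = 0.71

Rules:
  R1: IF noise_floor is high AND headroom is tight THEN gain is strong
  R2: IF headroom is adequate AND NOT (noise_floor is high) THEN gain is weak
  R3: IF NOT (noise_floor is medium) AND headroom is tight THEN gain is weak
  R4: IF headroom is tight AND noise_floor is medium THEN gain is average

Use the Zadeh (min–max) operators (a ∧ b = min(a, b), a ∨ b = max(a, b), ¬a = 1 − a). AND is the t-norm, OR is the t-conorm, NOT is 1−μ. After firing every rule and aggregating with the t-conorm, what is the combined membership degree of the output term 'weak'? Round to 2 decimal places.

R1: high=0.43, tight=0.78; AND[min(a, b)] → w = 0.43
R2: adequate=0.71, ¬high=1−0.43=0.57; AND[min(a, b)] → w = 0.57
R3: ¬medium=1−0.51=0.49, tight=0.78; AND[min(a, b)] → w = 0.49
R4: tight=0.78, medium=0.51; AND[min(a, b)] → w = 0.51
Rules with consequent 'weak': {R2, R3} → strengths 0.57, 0.49
Aggregate via t-conorm [max(a, b)]: 0.57

0.57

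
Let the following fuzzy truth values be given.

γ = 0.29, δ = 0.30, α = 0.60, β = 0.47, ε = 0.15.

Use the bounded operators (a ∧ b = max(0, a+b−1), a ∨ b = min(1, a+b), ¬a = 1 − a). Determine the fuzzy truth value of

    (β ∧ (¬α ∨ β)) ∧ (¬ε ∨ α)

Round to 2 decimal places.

¬α = 1 − 0.60 = 0.40
¬α ∨ β = min(1, a+b) on (0.40, 0.47) = 0.87
β ∧ (¬α ∨ β) = max(0, a+b−1) on (0.47, 0.87) = 0.34
¬ε = 1 − 0.15 = 0.85
¬ε ∨ α = min(1, a+b) on (0.85, 0.60) = 1.00
(β ∧ (¬α ∨ β)) ∧ (¬ε ∨ α) = max(0, a+b−1) on (0.34, 1.00) = 0.34

0.34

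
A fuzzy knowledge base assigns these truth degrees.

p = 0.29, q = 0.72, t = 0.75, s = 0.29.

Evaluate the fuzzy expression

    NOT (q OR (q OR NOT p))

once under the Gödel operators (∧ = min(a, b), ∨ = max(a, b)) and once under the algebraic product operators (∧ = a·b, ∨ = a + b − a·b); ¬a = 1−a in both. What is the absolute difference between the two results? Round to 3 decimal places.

0.257

Under Gödel:
  NOT p = 1 − 0.29 = 0.71
  q OR NOT p = max(a, b) on (0.72, 0.71) = 0.72
  q OR (q OR NOT p) = max(a, b) on (0.72, 0.72) = 0.72
  NOT (q OR (q OR NOT p)) = 1 − 0.72 = 0.28
  → value = 0.2800
Under algebraic product:
  NOT p = 1 − 0.2900 = 0.7100
  q OR NOT p = a + b − a·b on (0.7200, 0.7100) = 0.9188
  q OR (q OR NOT p) = a + b − a·b on (0.7200, 0.9188) = 0.9773
  NOT (q OR (q OR NOT p)) = 1 − 0.9773 = 0.0227
  → value = 0.0227
|0.2800 − 0.0227| = 0.257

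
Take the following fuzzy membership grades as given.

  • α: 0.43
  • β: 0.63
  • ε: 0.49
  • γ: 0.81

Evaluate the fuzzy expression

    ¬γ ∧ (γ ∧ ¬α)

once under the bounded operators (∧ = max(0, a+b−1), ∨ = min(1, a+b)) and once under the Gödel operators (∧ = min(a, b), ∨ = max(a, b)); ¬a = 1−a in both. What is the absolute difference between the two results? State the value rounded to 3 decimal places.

Under bounded:
  ¬γ = 1 − 0.81 = 0.19
  ¬α = 1 − 0.43 = 0.57
  γ ∧ ¬α = max(0, a+b−1) on (0.81, 0.57) = 0.38
  ¬γ ∧ (γ ∧ ¬α) = max(0, a+b−1) on (0.19, 0.38) = 0.00
  → value = 0.0000
Under Gödel:
  ¬γ = 1 − 0.81 = 0.19
  ¬α = 1 − 0.43 = 0.57
  γ ∧ ¬α = min(a, b) on (0.81, 0.57) = 0.57
  ¬γ ∧ (γ ∧ ¬α) = min(a, b) on (0.19, 0.57) = 0.19
  → value = 0.1900
|0.0000 − 0.1900| = 0.190

0.190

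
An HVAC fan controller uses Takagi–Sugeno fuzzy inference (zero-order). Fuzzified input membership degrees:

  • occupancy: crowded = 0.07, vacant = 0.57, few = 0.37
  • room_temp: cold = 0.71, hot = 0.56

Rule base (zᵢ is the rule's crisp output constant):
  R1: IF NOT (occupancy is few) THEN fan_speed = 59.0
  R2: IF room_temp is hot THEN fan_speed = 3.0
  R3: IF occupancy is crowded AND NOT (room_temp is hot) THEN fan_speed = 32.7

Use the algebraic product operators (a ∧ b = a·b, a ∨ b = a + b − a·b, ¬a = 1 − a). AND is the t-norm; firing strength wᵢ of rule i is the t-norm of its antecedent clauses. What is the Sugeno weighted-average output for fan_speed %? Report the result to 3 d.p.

32.648

R1 (z=59.0): ¬few=1−0.37=0.63 → w = 0.6300
R2 (z=3.0): hot=0.56 → w = 0.5600
R3 (z=32.7): crowded=0.07, ¬hot=1−0.56=0.44; AND[a·b] → w = 0.0308
Weighted average = (0.6300·59.0 + 0.5600·3.0 + 0.0308·32.7) / (0.6300 + 0.5600 + 0.0308)
  = 39.8572 / 1.2208 = 32.648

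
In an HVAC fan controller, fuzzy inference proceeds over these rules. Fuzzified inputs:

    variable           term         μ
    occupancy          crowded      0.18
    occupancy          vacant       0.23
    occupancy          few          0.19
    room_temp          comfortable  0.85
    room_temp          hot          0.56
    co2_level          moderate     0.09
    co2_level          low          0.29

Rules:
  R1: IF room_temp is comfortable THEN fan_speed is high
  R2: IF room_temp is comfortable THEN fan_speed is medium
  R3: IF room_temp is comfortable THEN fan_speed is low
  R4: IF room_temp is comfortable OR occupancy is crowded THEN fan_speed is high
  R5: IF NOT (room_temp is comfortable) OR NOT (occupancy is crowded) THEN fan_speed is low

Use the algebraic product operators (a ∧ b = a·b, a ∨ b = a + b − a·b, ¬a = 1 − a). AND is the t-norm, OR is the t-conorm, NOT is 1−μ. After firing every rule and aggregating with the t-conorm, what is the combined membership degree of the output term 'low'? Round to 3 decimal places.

R1: comfortable=0.85 → w = 0.8500
R2: comfortable=0.85 → w = 0.8500
R3: comfortable=0.85 → w = 0.8500
R4: comfortable=0.85, crowded=0.18; OR[a + b − a·b] → w = 0.8770
R5: ¬comfortable=1−0.85=0.15, ¬crowded=1−0.18=0.82; OR[a + b − a·b] → w = 0.8470
Rules with consequent 'low': {R3, R5} → strengths 0.8500, 0.8470
Aggregate via t-conorm [a + b − a·b]: 0.9770

0.977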